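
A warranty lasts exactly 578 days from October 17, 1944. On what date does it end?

May 18, 1946

+365 (one year) → Oct 17, 1945 (213 left).
Oct has 31 days: +15 → Nov 1, 1945 (198 left).
Nov has 30 days: +30 → Dec 1, 1945 (168 left).
Dec has 31 days: +31 → Jan 1, 1946 (137 left).
Jan has 31 days: +31 → Feb 1, 1946 (106 left).
Feb has 28 days: +28 → Mar 1, 1946 (78 left).
Mar has 31 days: +31 → Apr 1, 1946 (47 left).
Apr has 30 days: +30 → May 1, 1946 (17 left).
+17 → May 18, 1946.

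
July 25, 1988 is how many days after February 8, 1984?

1629

Feb 8, 1984 → Feb 8, 1985: 366 days (Feb 29, 1984 is in that span).
Feb 8, 1985 → Feb 8, 1986: 365 days.
Feb 8, 1986 → Feb 8, 1987: 365 days.
Feb 8, 1987 → Feb 8, 1988: 365 days.
Feb 8, 1988 → Mar 8, 1988: 29 days (February has 29).
Mar 8, 1988 → Apr 8, 1988: 31 days (March has 31).
Apr 8, 1988 → May 8, 1988: 30 days (April has 30).
May 8, 1988 → Jun 8, 1988: 31 days (May has 31).
Jun 8, 1988 → Jul 8, 1988: 30 days (June has 30).
Jul 8, 1988 → Jul 25, 1988: 17 days.
Total: 1629 days.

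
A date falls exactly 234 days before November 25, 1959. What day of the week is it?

Sunday

First find the weekday of Nov 25, 1959. Doomsday rule: the anchor day for the 1900s is Wednesday. For year 59: 59÷12 = 4 r 11, and 11÷4 = 2, so 4+11+2 = 17.
Wednesday + 17 ≡ Saturday — that's 1959's doomsday.
In November the doomsday date is Nov 7.
Nov 25 is 18 days after Nov 7; 18 mod 7 = 4, so Saturday + 4 = Wednesday.
234 mod 7 = 3, so 234 days before a Wednesday is Wednesday − 3 = Sunday.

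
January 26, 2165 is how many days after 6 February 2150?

5468

Feb 6, 2150 → Feb 6, 2151: 365 days.
Feb 6, 2151 → Feb 6, 2152: 365 days.
Feb 6, 2152 → Feb 6, 2153: 366 days (Feb 29, 2152 is in that span).
Feb 6, 2153 → Feb 6, 2154: 365 days.
Feb 6, 2154 → Feb 6, 2155: 365 days.
Feb 6, 2155 → Feb 6, 2156: 365 days.
Feb 6, 2156 → Feb 6, 2157: 366 days (Feb 29, 2156 is in that span).
Feb 6, 2157 → Feb 6, 2158: 365 days.
Feb 6, 2158 → Feb 6, 2159: 365 days.
Feb 6, 2159 → Feb 6, 2160: 365 days.
Feb 6, 2160 → Feb 6, 2161: 366 days (Feb 29, 2160 is in that span).
Feb 6, 2161 → Feb 6, 2162: 365 days.
Feb 6, 2162 → Feb 6, 2163: 365 days.
Feb 6, 2163 → Feb 6, 2164: 365 days.
Feb 6, 2164 → Mar 6, 2164: 29 days (February has 29).
Mar 6, 2164 → Apr 6, 2164: 31 days (March has 31).
Apr 6, 2164 → May 6, 2164: 30 days (April has 30).
May 6, 2164 → Jun 6, 2164: 31 days (May has 31).
Jun 6, 2164 → Jul 6, 2164: 30 days (June has 30).
Jul 6, 2164 → Aug 6, 2164: 31 days (July has 31).
Aug 6, 2164 → Sep 6, 2164: 31 days (August has 31).
Sep 6, 2164 → Oct 6, 2164: 30 days (September has 30).
Oct 6, 2164 → Nov 6, 2164: 31 days (October has 31).
Nov 6, 2164 → Dec 6, 2164: 30 days (November has 30).
Dec 6, 2164 → Jan 6, 2165: 31 days (December has 31).
Jan 6, 2165 → Jan 26, 2165: 20 days.
Total: 5468 days.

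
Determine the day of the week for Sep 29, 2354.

Wednesday

Doomsday rule: the anchor day for the 2300s is Wednesday. For year 54: 54÷12 = 4 r 6, and 6÷4 = 1, so 4+6+1 = 11.
Wednesday + 11 ≡ Sunday — that's 2354's doomsday.
In September the doomsday date is Sep 5.
Sep 29 is 24 days after Sep 5; 24 mod 7 = 3, so Sunday + 3 = Wednesday.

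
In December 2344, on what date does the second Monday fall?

December 11, 2344

December 1, 2344 is a Friday.
The first Monday is therefore December 4 (3 days later).
The second Monday is 4 + 1×7 = December 11.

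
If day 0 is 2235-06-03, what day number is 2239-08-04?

1523

Jun 3, 2235 → Jun 3, 2236: 366 days (Feb 29, 2236 is in that span).
Jun 3, 2236 → Jun 3, 2237: 365 days.
Jun 3, 2237 → Jun 3, 2238: 365 days.
Jun 3, 2238 → Jun 3, 2239: 365 days.
Jun 3, 2239 → Jul 3, 2239: 30 days (June has 30).
Jul 3, 2239 → Aug 3, 2239: 31 days (July has 31).
Aug 3, 2239 → Aug 4, 2239: 1 days.
Total: 1523 days.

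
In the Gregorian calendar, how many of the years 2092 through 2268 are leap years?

Multiples of 4 in [2092,2268]: 45.
Of those, multiples of 100: 2 (not leap unless ÷400).
Multiples of 400: 0.
Leap years = 45 − 2 + 0 = 43.

43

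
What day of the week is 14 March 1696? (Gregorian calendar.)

Doomsday rule: the anchor day for the 1600s is Tuesday. For year 96: 96÷12 = 8 r 0, and 0÷4 = 0, so 8+0+0 = 8.
Tuesday + 8 ≡ Wednesday — that's 1696's doomsday.
In March the doomsday date is Mar 14.
Mar 14 is the doomsday itself: Wednesday.

Wednesday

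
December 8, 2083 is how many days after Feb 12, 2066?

6508

Feb 12, 2066 → Feb 12, 2067: 365 days.
Feb 12, 2067 → Feb 12, 2068: 365 days.
Feb 12, 2068 → Feb 12, 2069: 366 days (Feb 29, 2068 is in that span).
Feb 12, 2069 → Feb 12, 2070: 365 days.
Feb 12, 2070 → Feb 12, 2071: 365 days.
Feb 12, 2071 → Feb 12, 2072: 365 days.
Feb 12, 2072 → Feb 12, 2073: 366 days (Feb 29, 2072 is in that span).
Feb 12, 2073 → Feb 12, 2074: 365 days.
Feb 12, 2074 → Feb 12, 2075: 365 days.
Feb 12, 2075 → Feb 12, 2076: 365 days.
Feb 12, 2076 → Feb 12, 2077: 366 days (Feb 29, 2076 is in that span).
Feb 12, 2077 → Feb 12, 2078: 365 days.
Feb 12, 2078 → Feb 12, 2079: 365 days.
Feb 12, 2079 → Feb 12, 2080: 365 days.
Feb 12, 2080 → Feb 12, 2081: 366 days (Feb 29, 2080 is in that span).
Feb 12, 2081 → Feb 12, 2082: 365 days.
Feb 12, 2082 → Feb 12, 2083: 365 days.
Feb 12, 2083 → Mar 12, 2083: 28 days (February has 28).
Mar 12, 2083 → Apr 12, 2083: 31 days (March has 31).
Apr 12, 2083 → May 12, 2083: 30 days (April has 30).
May 12, 2083 → Jun 12, 2083: 31 days (May has 31).
Jun 12, 2083 → Jul 12, 2083: 30 days (June has 30).
Jul 12, 2083 → Aug 12, 2083: 31 days (July has 31).
Aug 12, 2083 → Sep 12, 2083: 31 days (August has 31).
Sep 12, 2083 → Oct 12, 2083: 30 days (September has 30).
Oct 12, 2083 → Nov 12, 2083: 31 days (October has 31).
Nov 12, 2083 → Dec 8, 2083: 26 days.
Total: 6508 days.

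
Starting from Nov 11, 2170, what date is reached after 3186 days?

August 2, 2179

+365 (one year) → Nov 11, 2171 (2821 left).
+366 (one year; includes Feb 29, 2172) → Nov 11, 2172 (2455 left).
+365 (one year) → Nov 11, 2173 (2090 left).
+365 (one year) → Nov 11, 2174 (1725 left).
+365 (one year) → Nov 11, 2175 (1360 left).
+366 (one year; includes Feb 29, 2176) → Nov 11, 2176 (994 left).
+365 (one year) → Nov 11, 2177 (629 left).
+365 (one year) → Nov 11, 2178 (264 left).
Nov has 30 days: +20 → Dec 1, 2178 (244 left).
Dec has 31 days: +31 → Jan 1, 2179 (213 left).
Jan has 31 days: +31 → Feb 1, 2179 (182 left).
Feb has 28 days: +28 → Mar 1, 2179 (154 left).
Mar has 31 days: +31 → Apr 1, 2179 (123 left).
Apr has 30 days: +30 → May 1, 2179 (93 left).
May has 31 days: +31 → Jun 1, 2179 (62 left).
Jun has 30 days: +30 → Jul 1, 2179 (32 left).
Jul has 31 days: +31 → Aug 1, 2179 (1 left).
+1 → Aug 2, 2179.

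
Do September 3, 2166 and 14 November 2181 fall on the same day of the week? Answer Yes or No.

Yes

From Sep 3, 2166 to Nov 14, 2181 is 5551 days.
5551 mod 7 = 0, so they are the same weekday.
(Sep 3, 2166 is a Wednesday; Nov 14, 2181 is a Wednesday.)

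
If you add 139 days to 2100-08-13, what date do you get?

December 30, 2100

Aug has 31 days: +19 → Sep 1, 2100 (120 left).
Sep has 30 days: +30 → Oct 1, 2100 (90 left).
Oct has 31 days: +31 → Nov 1, 2100 (59 left).
Nov has 30 days: +30 → Dec 1, 2100 (29 left).
+29 → Dec 30, 2100.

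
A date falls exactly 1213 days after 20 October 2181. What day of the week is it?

First find the weekday of Oct 20, 2181. Doomsday rule: the anchor day for the 2100s is Sunday. For year 81: 81÷12 = 6 r 9, and 9÷4 = 2, so 6+9+2 = 17.
Sunday + 17 ≡ Wednesday — that's 2181's doomsday.
In October the doomsday date is Oct 10.
Oct 20 is 10 days after Oct 10; 10 mod 7 = 3, so Wednesday + 3 = Saturday.
1213 mod 7 = 2, so 1213 days after a Saturday is Saturday + 2 = Monday.

Monday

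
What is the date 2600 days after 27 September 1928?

November 10, 1935

+365 (one year) → Sep 27, 1929 (2235 left).
+365 (one year) → Sep 27, 1930 (1870 left).
+365 (one year) → Sep 27, 1931 (1505 left).
+366 (one year; includes Feb 29, 1932) → Sep 27, 1932 (1139 left).
+365 (one year) → Sep 27, 1933 (774 left).
+365 (one year) → Sep 27, 1934 (409 left).
+365 (one year) → Sep 27, 1935 (44 left).
Sep has 30 days: +4 → Oct 1, 1935 (40 left).
Oct has 31 days: +31 → Nov 1, 1935 (9 left).
+9 → Nov 10, 1935.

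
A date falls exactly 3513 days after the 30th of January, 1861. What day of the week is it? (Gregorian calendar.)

Tuesday

Jan 30, 1861 is a Wednesday.
3513 mod 7 = 6, so 3513 days after a Wednesday is Wednesday + 6 = Tuesday.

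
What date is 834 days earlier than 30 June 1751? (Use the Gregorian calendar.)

March 18, 1749

−365 (one year) → Jun 30, 1750 (469 left).
−365 (one year) → Jun 30, 1749 (104 left).
−30 → May 31, 1749 (end of May, 31 days; 74 left).
−31 → Apr 30, 1749 (end of Apr, 30 days; 43 left).
−30 → Mar 31, 1749 (end of Mar, 31 days; 13 left).
−13 → Mar 18, 1749.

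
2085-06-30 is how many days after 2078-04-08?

2640

Apr 8, 2078 → Apr 8, 2079: 365 days.
Apr 8, 2079 → Apr 8, 2080: 366 days (Feb 29, 2080 is in that span).
Apr 8, 2080 → Apr 8, 2081: 365 days.
Apr 8, 2081 → Apr 8, 2082: 365 days.
Apr 8, 2082 → Apr 8, 2083: 365 days.
Apr 8, 2083 → Apr 8, 2084: 366 days (Feb 29, 2084 is in that span).
Apr 8, 2084 → Apr 8, 2085: 365 days.
Apr 8, 2085 → May 8, 2085: 30 days (April has 30).
May 8, 2085 → Jun 8, 2085: 31 days (May has 31).
Jun 8, 2085 → Jun 30, 2085: 22 days.
Total: 2640 days.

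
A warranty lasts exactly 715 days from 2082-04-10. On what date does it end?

+365 (one year) → Apr 10, 2083 (350 left).
Apr has 30 days: +21 → May 1, 2083 (329 left).
May has 31 days: +31 → Jun 1, 2083 (298 left).
Jun has 30 days: +30 → Jul 1, 2083 (268 left).
Jul has 31 days: +31 → Aug 1, 2083 (237 left).
Aug has 31 days: +31 → Sep 1, 2083 (206 left).
Sep has 30 days: +30 → Oct 1, 2083 (176 left).
Oct has 31 days: +31 → Nov 1, 2083 (145 left).
Nov has 30 days: +30 → Dec 1, 2083 (115 left).
Dec has 31 days: +31 → Jan 1, 2084 (84 left).
Jan has 31 days: +31 → Feb 1, 2084 (53 left).
Feb has 29 days: +29 → Mar 1, 2084 (24 left).
+24 → Mar 25, 2084.

March 25, 2084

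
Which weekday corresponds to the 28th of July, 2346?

Doomsday rule: the anchor day for the 2300s is Wednesday. For year 46: 46÷12 = 3 r 10, and 10÷4 = 2, so 3+10+2 = 15.
Wednesday + 15 ≡ Thursday — that's 2346's doomsday.
In July the doomsday date is Jul 11.
Jul 28 is 17 days after Jul 11; 17 mod 7 = 3, so Thursday + 3 = Sunday.

Sunday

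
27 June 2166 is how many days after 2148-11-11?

Nov 11, 2148 → Nov 11, 2149: 365 days.
Nov 11, 2149 → Nov 11, 2150: 365 days.
Nov 11, 2150 → Nov 11, 2151: 365 days.
Nov 11, 2151 → Nov 11, 2152: 366 days (Feb 29, 2152 is in that span).
Nov 11, 2152 → Nov 11, 2153: 365 days.
Nov 11, 2153 → Nov 11, 2154: 365 days.
Nov 11, 2154 → Nov 11, 2155: 365 days.
Nov 11, 2155 → Nov 11, 2156: 366 days (Feb 29, 2156 is in that span).
Nov 11, 2156 → Nov 11, 2157: 365 days.
Nov 11, 2157 → Nov 11, 2158: 365 days.
Nov 11, 2158 → Nov 11, 2159: 365 days.
Nov 11, 2159 → Nov 11, 2160: 366 days (Feb 29, 2160 is in that span).
Nov 11, 2160 → Nov 11, 2161: 365 days.
Nov 11, 2161 → Nov 11, 2162: 365 days.
Nov 11, 2162 → Nov 11, 2163: 365 days.
Nov 11, 2163 → Nov 11, 2164: 366 days (Feb 29, 2164 is in that span).
Nov 11, 2164 → Nov 11, 2165: 365 days.
Nov 11, 2165 → Dec 11, 2165: 30 days (November has 30).
Dec 11, 2165 → Jan 11, 2166: 31 days (December has 31).
Jan 11, 2166 → Feb 11, 2166: 31 days (January has 31).
Feb 11, 2166 → Mar 11, 2166: 28 days (February has 28).
Mar 11, 2166 → Apr 11, 2166: 31 days (March has 31).
Apr 11, 2166 → May 11, 2166: 30 days (April has 30).
May 11, 2166 → Jun 11, 2166: 31 days (May has 31).
Jun 11, 2166 → Jun 27, 2166: 16 days.
Total: 6437 days.

6437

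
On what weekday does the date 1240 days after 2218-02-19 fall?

Friday

Feb 19, 2218 is a Thursday.
1240 mod 7 = 1, so 1240 days after a Thursday is Thursday + 1 = Friday.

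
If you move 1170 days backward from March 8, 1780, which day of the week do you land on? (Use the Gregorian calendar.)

First find the weekday of Mar 8, 1780. Doomsday rule: the anchor day for the 1700s is Sunday. For year 80: 80÷12 = 6 r 8, and 8÷4 = 2, so 6+8+2 = 16.
Sunday + 16 ≡ Tuesday — that's 1780's doomsday.
In March the doomsday date is Mar 14.
Mar 8 is 6 days before Mar 14; 6 mod 7 = 6, so Tuesday − 6 = Wednesday.
1170 mod 7 = 1, so 1170 days before a Wednesday is Wednesday − 1 = Tuesday.

Tuesday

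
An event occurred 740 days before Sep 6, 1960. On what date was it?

−366 (one year; includes Feb 29, 1960) → Sep 6, 1959 (374 left).
−6 → Aug 31, 1959 (end of Aug, 31 days; 368 left).
−31 → Jul 31, 1959 (end of Jul, 31 days; 337 left).
−31 → Jun 30, 1959 (end of Jun, 30 days; 306 left).
−30 → May 31, 1959 (end of May, 31 days; 276 left).
−31 → Apr 30, 1959 (end of Apr, 30 days; 245 left).
−30 → Mar 31, 1959 (end of Mar, 31 days; 215 left).
−31 → Feb 28, 1959 (end of Feb, 28 days; 184 left).
−28 → Jan 31, 1959 (end of Jan, 31 days; 156 left).
−31 → Dec 31, 1958 (end of Dec, 31 days; 125 left).
−31 → Nov 30, 1958 (end of Nov, 30 days; 94 left).
−30 → Oct 31, 1958 (end of Oct, 31 days; 64 left).
−31 → Sep 30, 1958 (end of Sep, 30 days; 33 left).
−30 → Aug 31, 1958 (end of Aug, 31 days; 3 left).
−3 → Aug 28, 1958.

August 28, 1958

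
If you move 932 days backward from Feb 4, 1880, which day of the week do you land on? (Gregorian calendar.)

Tuesday

First find the weekday of Feb 4, 1880. Doomsday rule: the anchor day for the 1800s is Friday. For year 80: 80÷12 = 6 r 8, and 8÷4 = 2, so 6+8+2 = 16.
Friday + 16 ≡ Sunday — that's 1880's doomsday.
In February the doomsday date is Feb 29 (1880 is a leap year (divisible by 4)).
Feb 4 is 25 days before Feb 29; 25 mod 7 = 4, so Sunday − 4 = Wednesday.
932 mod 7 = 1, so 932 days before a Wednesday is Wednesday − 1 = Tuesday.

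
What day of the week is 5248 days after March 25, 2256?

Sunday

Mar 25, 2256 is a Tuesday.
5248 mod 7 = 5, so 5248 days after a Tuesday is Tuesday + 5 = Sunday.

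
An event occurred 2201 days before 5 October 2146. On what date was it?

September 25, 2140

−365 (one year) → Oct 5, 2145 (1836 left).
−365 (one year) → Oct 5, 2144 (1471 left).
−366 (one year; includes Feb 29, 2144) → Oct 5, 2143 (1105 left).
−365 (one year) → Oct 5, 2142 (740 left).
−365 (one year) → Oct 5, 2141 (375 left).
−5 → Sep 30, 2141 (end of Sep, 30 days; 370 left).
−30 → Aug 31, 2141 (end of Aug, 31 days; 340 left).
−31 → Jul 31, 2141 (end of Jul, 31 days; 309 left).
−31 → Jun 30, 2141 (end of Jun, 30 days; 278 left).
−30 → May 31, 2141 (end of May, 31 days; 248 left).
−31 → Apr 30, 2141 (end of Apr, 30 days; 217 left).
−30 → Mar 31, 2141 (end of Mar, 31 days; 187 left).
−31 → Feb 28, 2141 (end of Feb, 28 days; 156 left).
−28 → Jan 31, 2141 (end of Jan, 31 days; 128 left).
−31 → Dec 31, 2140 (end of Dec, 31 days; 97 left).
−31 → Nov 30, 2140 (end of Nov, 30 days; 66 left).
−30 → Oct 31, 2140 (end of Oct, 31 days; 36 left).
−31 → Sep 30, 2140 (end of Sep, 30 days; 5 left).
−5 → Sep 25, 2140.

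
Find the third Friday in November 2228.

November 21, 2228

November 1, 2228 is a Saturday.
The first Friday is therefore November 7 (6 days later).
The third Friday is 7 + 2×7 = November 21.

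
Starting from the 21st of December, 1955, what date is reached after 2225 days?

+366 (one year; includes Feb 29, 1956) → Dec 21, 1956 (1859 left).
+365 (one year) → Dec 21, 1957 (1494 left).
+365 (one year) → Dec 21, 1958 (1129 left).
+365 (one year) → Dec 21, 1959 (764 left).
+366 (one year; includes Feb 29, 1960) → Dec 21, 1960 (398 left).
Dec has 31 days: +11 → Jan 1, 1961 (387 left).
Jan has 31 days: +31 → Feb 1, 1961 (356 left).
Feb has 28 days: +28 → Mar 1, 1961 (328 left).
Mar has 31 days: +31 → Apr 1, 1961 (297 left).
Apr has 30 days: +30 → May 1, 1961 (267 left).
May has 31 days: +31 → Jun 1, 1961 (236 left).
Jun has 30 days: +30 → Jul 1, 1961 (206 left).
Jul has 31 days: +31 → Aug 1, 1961 (175 left).
Aug has 31 days: +31 → Sep 1, 1961 (144 left).
Sep has 30 days: +30 → Oct 1, 1961 (114 left).
Oct has 31 days: +31 → Nov 1, 1961 (83 left).
Nov has 30 days: +30 → Dec 1, 1961 (53 left).
Dec has 31 days: +31 → Jan 1, 1962 (22 left).
+22 → Jan 23, 1962.

January 23, 1962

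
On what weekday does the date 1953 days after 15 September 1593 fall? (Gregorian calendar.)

Wednesday

First find the weekday of Sep 15, 1593. Doomsday rule: the anchor day for the 1500s is Wednesday. For year 93: 93÷12 = 7 r 9, and 9÷4 = 2, so 7+9+2 = 18.
Wednesday + 18 ≡ Sunday — that's 1593's doomsday.
In September the doomsday date is Sep 5.
Sep 15 is 10 days after Sep 5; 10 mod 7 = 3, so Sunday + 3 = Wednesday.
1953 mod 7 = 0, so 1953 days after a Wednesday is Wednesday + 0 = Wednesday.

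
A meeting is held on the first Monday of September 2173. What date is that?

September 1, 2173 is a Wednesday.
The first Monday is therefore September 6 (5 days later).

September 6, 2173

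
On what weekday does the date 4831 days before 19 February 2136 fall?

Saturday

First find the weekday of Feb 19, 2136. Doomsday rule: the anchor day for the 2100s is Sunday. For year 36: 36÷12 = 3 r 0, and 0÷4 = 0, so 3+0+0 = 3.
Sunday + 3 ≡ Wednesday — that's 2136's doomsday.
In February the doomsday date is Feb 29 (2136 is a leap year (divisible by 4)).
Feb 19 is 10 days before Feb 29; 10 mod 7 = 3, so Wednesday − 3 = Sunday.
4831 mod 7 = 1, so 4831 days before a Sunday is Sunday − 1 = Saturday.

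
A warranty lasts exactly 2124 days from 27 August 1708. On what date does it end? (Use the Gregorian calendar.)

+365 (one year) → Aug 27, 1709 (1759 left).
+365 (one year) → Aug 27, 1710 (1394 left).
+365 (one year) → Aug 27, 1711 (1029 left).
+366 (one year; includes Feb 29, 1712) → Aug 27, 1712 (663 left).
+365 (one year) → Aug 27, 1713 (298 left).
Aug has 31 days: +5 → Sep 1, 1713 (293 left).
Sep has 30 days: +30 → Oct 1, 1713 (263 left).
Oct has 31 days: +31 → Nov 1, 1713 (232 left).
Nov has 30 days: +30 → Dec 1, 1713 (202 left).
Dec has 31 days: +31 → Jan 1, 1714 (171 left).
Jan has 31 days: +31 → Feb 1, 1714 (140 left).
Feb has 28 days: +28 → Mar 1, 1714 (112 left).
Mar has 31 days: +31 → Apr 1, 1714 (81 left).
Apr has 30 days: +30 → May 1, 1714 (51 left).
May has 31 days: +31 → Jun 1, 1714 (20 left).
+20 → Jun 21, 1714.

June 21, 1714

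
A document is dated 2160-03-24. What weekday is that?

Monday

Doomsday rule: the anchor day for the 2100s is Sunday. For year 60: 60÷12 = 5 r 0, and 0÷4 = 0, so 5+0+0 = 5.
Sunday + 5 ≡ Friday — that's 2160's doomsday.
In March the doomsday date is Mar 14.
Mar 24 is 10 days after Mar 14; 10 mod 7 = 3, so Friday + 3 = Monday.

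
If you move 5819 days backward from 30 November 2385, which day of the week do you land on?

Thursday

First find the weekday of Nov 30, 2385. Doomsday rule: the anchor day for the 2300s is Wednesday. For year 85: 85÷12 = 7 r 1, and 1÷4 = 0, so 7+1+0 = 8.
Wednesday + 8 ≡ Thursday — that's 2385's doomsday.
In November the doomsday date is Nov 7.
Nov 30 is 23 days after Nov 7; 23 mod 7 = 2, so Thursday + 2 = Saturday.
5819 mod 7 = 2, so 5819 days before a Saturday is Saturday − 2 = Thursday.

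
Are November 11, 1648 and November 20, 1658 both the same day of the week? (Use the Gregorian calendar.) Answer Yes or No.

Yes

From Nov 11, 1648 to Nov 20, 1658 is 3661 days.
3661 mod 7 = 0, so they are the same weekday.
(Nov 11, 1648 is a Wednesday; Nov 20, 1658 is a Wednesday.)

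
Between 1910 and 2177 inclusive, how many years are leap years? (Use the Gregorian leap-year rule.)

Multiples of 4 in [1910,2177]: 67.
Of those, multiples of 100: 2 (not leap unless ÷400).
Multiples of 400: 1.
Leap years = 67 − 2 + 1 = 66.

66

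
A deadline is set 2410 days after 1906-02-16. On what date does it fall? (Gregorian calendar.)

September 22, 1912

+365 (one year) → Feb 16, 1907 (2045 left).
+365 (one year) → Feb 16, 1908 (1680 left).
+366 (one year; includes Feb 29, 1908) → Feb 16, 1909 (1314 left).
+365 (one year) → Feb 16, 1910 (949 left).
+365 (one year) → Feb 16, 1911 (584 left).
+365 (one year) → Feb 16, 1912 (219 left).
Feb has 29 days: +14 → Mar 1, 1912 (205 left).
Mar has 31 days: +31 → Apr 1, 1912 (174 left).
Apr has 30 days: +30 → May 1, 1912 (144 left).
May has 31 days: +31 → Jun 1, 1912 (113 left).
Jun has 30 days: +30 → Jul 1, 1912 (83 left).
Jul has 31 days: +31 → Aug 1, 1912 (52 left).
Aug has 31 days: +31 → Sep 1, 1912 (21 left).
+21 → Sep 22, 1912.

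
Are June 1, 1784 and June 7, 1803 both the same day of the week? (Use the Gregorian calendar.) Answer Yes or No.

Yes

From Jun 1, 1784 to Jun 7, 1803 is 6944 days.
6944 mod 7 = 0, so they are the same weekday.
(Jun 1, 1784 is a Tuesday; Jun 7, 1803 is a Tuesday.)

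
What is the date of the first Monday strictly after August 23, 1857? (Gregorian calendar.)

Aug 23, 1857 is a Sunday.
From Sunday to the next Monday is 1 day.
Aug 23, 1857 + 1 = Aug 24, 1857.

August 24, 1857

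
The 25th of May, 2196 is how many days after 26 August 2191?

1734

Aug 26, 2191 → Aug 26, 2192: 366 days (Feb 29, 2192 is in that span).
Aug 26, 2192 → Aug 26, 2193: 365 days.
Aug 26, 2193 → Aug 26, 2194: 365 days.
Aug 26, 2194 → Aug 26, 2195: 365 days.
Aug 26, 2195 → Sep 26, 2195: 31 days (August has 31).
Sep 26, 2195 → Oct 26, 2195: 30 days (September has 30).
Oct 26, 2195 → Nov 26, 2195: 31 days (October has 31).
Nov 26, 2195 → Dec 26, 2195: 30 days (November has 30).
Dec 26, 2195 → Jan 26, 2196: 31 days (December has 31).
Jan 26, 2196 → Feb 26, 2196: 31 days (January has 31).
Feb 26, 2196 → Mar 26, 2196: 29 days (February has 29).
Mar 26, 2196 → Apr 26, 2196: 31 days (March has 31).
Apr 26, 2196 → May 25, 2196: 29 days.
Total: 1734 days.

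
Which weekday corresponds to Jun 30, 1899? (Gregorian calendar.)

January 1, 1899 is a Sunday.
Jan 1, 1899 → Feb 1, 1899: 31 days (January has 31).
Feb 1, 1899 → Mar 1, 1899: 28 days (February has 28).
Mar 1, 1899 → Apr 1, 1899: 31 days (March has 31).
Apr 1, 1899 → May 1, 1899: 30 days (April has 30).
May 1, 1899 → Jun 1, 1899: 31 days (May has 31).
Jun 1, 1899 → Jun 30, 1899: 29 days.
Total: 180 days.
180 mod 7 = 5, so Sunday + 5 = Friday.

Friday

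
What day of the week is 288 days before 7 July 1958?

Sunday

Jul 7, 1958 is a Monday.
288 mod 7 = 1, so 288 days before a Monday is Monday − 1 = Sunday.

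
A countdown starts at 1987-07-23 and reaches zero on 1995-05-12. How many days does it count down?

Jul 23, 1987 → Jul 23, 1988: 366 days (Feb 29, 1988 is in that span).
Jul 23, 1988 → Jul 23, 1989: 365 days.
Jul 23, 1989 → Jul 23, 1990: 365 days.
Jul 23, 1990 → Jul 23, 1991: 365 days.
Jul 23, 1991 → Jul 23, 1992: 366 days (Feb 29, 1992 is in that span).
Jul 23, 1992 → Jul 23, 1993: 365 days.
Jul 23, 1993 → Jul 23, 1994: 365 days.
Jul 23, 1994 → Aug 23, 1994: 31 days (July has 31).
Aug 23, 1994 → Sep 23, 1994: 31 days (August has 31).
Sep 23, 1994 → Oct 23, 1994: 30 days (September has 30).
Oct 23, 1994 → Nov 23, 1994: 31 days (October has 31).
Nov 23, 1994 → Dec 23, 1994: 30 days (November has 30).
Dec 23, 1994 → Jan 23, 1995: 31 days (December has 31).
Jan 23, 1995 → Feb 23, 1995: 31 days (January has 31).
Feb 23, 1995 → Mar 23, 1995: 28 days (February has 28).
Mar 23, 1995 → Apr 23, 1995: 31 days (March has 31).
Apr 23, 1995 → May 12, 1995: 19 days.
Total: 2850 days.

2850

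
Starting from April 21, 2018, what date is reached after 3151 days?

December 6, 2026

+365 (one year) → Apr 21, 2019 (2786 left).
+366 (one year; includes Feb 29, 2020) → Apr 21, 2020 (2420 left).
+365 (one year) → Apr 21, 2021 (2055 left).
+365 (one year) → Apr 21, 2022 (1690 left).
+365 (one year) → Apr 21, 2023 (1325 left).
+366 (one year; includes Feb 29, 2024) → Apr 21, 2024 (959 left).
+365 (one year) → Apr 21, 2025 (594 left).
+365 (one year) → Apr 21, 2026 (229 left).
Apr has 30 days: +10 → May 1, 2026 (219 left).
May has 31 days: +31 → Jun 1, 2026 (188 left).
Jun has 30 days: +30 → Jul 1, 2026 (158 left).
Jul has 31 days: +31 → Aug 1, 2026 (127 left).
Aug has 31 days: +31 → Sep 1, 2026 (96 left).
Sep has 30 days: +30 → Oct 1, 2026 (66 left).
Oct has 31 days: +31 → Nov 1, 2026 (35 left).
Nov has 30 days: +30 → Dec 1, 2026 (5 left).
+5 → Dec 6, 2026.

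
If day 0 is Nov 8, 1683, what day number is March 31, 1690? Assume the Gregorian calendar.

2335

Nov 8, 1683 → Nov 8, 1684: 366 days (Feb 29, 1684 is in that span).
Nov 8, 1684 → Nov 8, 1685: 365 days.
Nov 8, 1685 → Nov 8, 1686: 365 days.
Nov 8, 1686 → Nov 8, 1687: 365 days.
Nov 8, 1687 → Nov 8, 1688: 366 days (Feb 29, 1688 is in that span).
Nov 8, 1688 → Nov 8, 1689: 365 days.
Nov 8, 1689 → Dec 8, 1689: 30 days (November has 30).
Dec 8, 1689 → Jan 8, 1690: 31 days (December has 31).
Jan 8, 1690 → Feb 8, 1690: 31 days (January has 31).
Feb 8, 1690 → Mar 8, 1690: 28 days (February has 28).
Mar 8, 1690 → Mar 31, 1690: 23 days.
Total: 2335 days.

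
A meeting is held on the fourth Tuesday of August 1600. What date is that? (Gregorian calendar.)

August 22, 1600

August 1, 1600 is a Tuesday.
The first Tuesday is therefore August 1 (same day).
The fourth Tuesday is 1 + 3×7 = August 22.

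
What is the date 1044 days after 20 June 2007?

+366 (one year; includes Feb 29, 2008) → Jun 20, 2008 (678 left).
+365 (one year) → Jun 20, 2009 (313 left).
Jun has 30 days: +11 → Jul 1, 2009 (302 left).
Jul has 31 days: +31 → Aug 1, 2009 (271 left).
Aug has 31 days: +31 → Sep 1, 2009 (240 left).
Sep has 30 days: +30 → Oct 1, 2009 (210 left).
Oct has 31 days: +31 → Nov 1, 2009 (179 left).
Nov has 30 days: +30 → Dec 1, 2009 (149 left).
Dec has 31 days: +31 → Jan 1, 2010 (118 left).
Jan has 31 days: +31 → Feb 1, 2010 (87 left).
Feb has 28 days: +28 → Mar 1, 2010 (59 left).
Mar has 31 days: +31 → Apr 1, 2010 (28 left).
+28 → Apr 29, 2010.

April 29, 2010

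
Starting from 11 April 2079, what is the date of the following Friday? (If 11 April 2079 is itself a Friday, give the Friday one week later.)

Apr 11, 2079 is a Tuesday.
From Tuesday to the next Friday is 3 days.
Apr 11, 2079 + 3 = Apr 14, 2079.

April 14, 2079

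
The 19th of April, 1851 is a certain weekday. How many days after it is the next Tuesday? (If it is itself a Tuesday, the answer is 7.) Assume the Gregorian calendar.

Apr 19, 1851 is a Saturday.
From Saturday to the next Tuesday is 3 days.

3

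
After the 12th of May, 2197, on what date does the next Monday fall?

May 15, 2197

May 12, 2197 is a Friday.
From Friday to the next Monday is 3 days.
May 12, 2197 + 3 = May 15, 2197.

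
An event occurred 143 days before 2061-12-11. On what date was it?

July 21, 2061

−11 → Nov 30, 2061 (end of Nov, 30 days; 132 left).
−30 → Oct 31, 2061 (end of Oct, 31 days; 102 left).
−31 → Sep 30, 2061 (end of Sep, 30 days; 71 left).
−30 → Aug 31, 2061 (end of Aug, 31 days; 41 left).
−31 → Jul 31, 2061 (end of Jul, 31 days; 10 left).
−10 → Jul 21, 2061.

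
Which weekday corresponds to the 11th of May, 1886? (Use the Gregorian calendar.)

Doomsday rule: the anchor day for the 1800s is Friday. For year 86: 86÷12 = 7 r 2, and 2÷4 = 0, so 7+2+0 = 9.
Friday + 9 ≡ Sunday — that's 1886's doomsday.
In May the doomsday date is May 9.
May 11 is 2 days after May 9; 2 mod 7 = 2, so Sunday + 2 = Tuesday.

Tuesday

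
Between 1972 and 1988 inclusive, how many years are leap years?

Multiples of 4 in [1972,1988]: 5.
Of those, multiples of 100: 0 (not leap unless ÷400).
Multiples of 400: 0.
Leap years = 5 − 0 + 0 = 5.

5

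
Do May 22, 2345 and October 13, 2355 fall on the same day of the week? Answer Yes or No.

From May 22, 2345 to Oct 13, 2355 is 3796 days.
3796 mod 7 = 2, so they are different weekdays.
(May 22, 2345 is a Tuesday; Oct 13, 2355 is a Thursday.)

No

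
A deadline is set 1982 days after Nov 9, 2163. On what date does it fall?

April 13, 2169

+366 (one year; includes Feb 29, 2164) → Nov 9, 2164 (1616 left).
+365 (one year) → Nov 9, 2165 (1251 left).
+365 (one year) → Nov 9, 2166 (886 left).
+365 (one year) → Nov 9, 2167 (521 left).
+366 (one year; includes Feb 29, 2168) → Nov 9, 2168 (155 left).
Nov has 30 days: +22 → Dec 1, 2168 (133 left).
Dec has 31 days: +31 → Jan 1, 2169 (102 left).
Jan has 31 days: +31 → Feb 1, 2169 (71 left).
Feb has 28 days: +28 → Mar 1, 2169 (43 left).
Mar has 31 days: +31 → Apr 1, 2169 (12 left).
+12 → Apr 13, 2169.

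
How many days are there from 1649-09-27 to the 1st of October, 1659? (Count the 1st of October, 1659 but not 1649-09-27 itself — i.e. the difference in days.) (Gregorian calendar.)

Sep 27, 1649 → Sep 27, 1650: 365 days.
Sep 27, 1650 → Sep 27, 1651: 365 days.
Sep 27, 1651 → Sep 27, 1652: 366 days (Feb 29, 1652 is in that span).
Sep 27, 1652 → Sep 27, 1653: 365 days.
Sep 27, 1653 → Sep 27, 1654: 365 days.
Sep 27, 1654 → Sep 27, 1655: 365 days.
Sep 27, 1655 → Sep 27, 1656: 366 days (Feb 29, 1656 is in that span).
Sep 27, 1656 → Sep 27, 1657: 365 days.
Sep 27, 1657 → Sep 27, 1658: 365 days.
Sep 27, 1658 → Oct 27, 1658: 30 days (September has 30).
Oct 27, 1658 → Nov 27, 1658: 31 days (October has 31).
Nov 27, 1658 → Dec 27, 1658: 30 days (November has 30).
Dec 27, 1658 → Jan 27, 1659: 31 days (December has 31).
Jan 27, 1659 → Feb 27, 1659: 31 days (January has 31).
Feb 27, 1659 → Mar 27, 1659: 28 days (February has 28).
Mar 27, 1659 → Apr 27, 1659: 31 days (March has 31).
Apr 27, 1659 → May 27, 1659: 30 days (April has 30).
May 27, 1659 → Jun 27, 1659: 31 days (May has 31).
Jun 27, 1659 → Jul 27, 1659: 30 days (June has 30).
Jul 27, 1659 → Aug 27, 1659: 31 days (July has 31).
Aug 27, 1659 → Sep 27, 1659: 31 days (August has 31).
Sep 27, 1659 → Oct 1, 1659: 4 days.
Total: 3656 days.

3656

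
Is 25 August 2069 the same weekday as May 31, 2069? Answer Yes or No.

From May 31, 2069 to Aug 25, 2069 is 86 days.
86 mod 7 = 2, so they are different weekdays.
(May 31, 2069 is a Friday; Aug 25, 2069 is a Sunday.)

No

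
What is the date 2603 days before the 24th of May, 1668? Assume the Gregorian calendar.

−366 (one year; includes Feb 29, 1668) → May 24, 1667 (2237 left).
−365 (one year) → May 24, 1666 (1872 left).
−365 (one year) → May 24, 1665 (1507 left).
−365 (one year) → May 24, 1664 (1142 left).
−366 (one year; includes Feb 29, 1664) → May 24, 1663 (776 left).
−365 (one year) → May 24, 1662 (411 left).
−365 (one year) → May 24, 1661 (46 left).
−24 → Apr 30, 1661 (end of Apr, 30 days; 22 left).
−22 → Apr 8, 1661.

April 8, 1661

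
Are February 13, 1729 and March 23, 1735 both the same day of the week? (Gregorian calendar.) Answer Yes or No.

No

From Feb 13, 1729 to Mar 23, 1735 is 2229 days.
2229 mod 7 = 3, so they are different weekdays.
(Feb 13, 1729 is a Sunday; Mar 23, 1735 is a Wednesday.)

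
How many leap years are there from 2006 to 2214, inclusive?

50

Multiples of 4 in [2006,2214]: 52.
Of those, multiples of 100: 2 (not leap unless ÷400).
Multiples of 400: 0.
Leap years = 52 − 2 + 0 = 50.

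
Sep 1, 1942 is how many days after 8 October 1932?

Oct 8, 1932 → Oct 8, 1933: 365 days.
Oct 8, 1933 → Oct 8, 1934: 365 days.
Oct 8, 1934 → Oct 8, 1935: 365 days.
Oct 8, 1935 → Oct 8, 1936: 366 days (Feb 29, 1936 is in that span).
Oct 8, 1936 → Oct 8, 1937: 365 days.
Oct 8, 1937 → Oct 8, 1938: 365 days.
Oct 8, 1938 → Oct 8, 1939: 365 days.
Oct 8, 1939 → Oct 8, 1940: 366 days (Feb 29, 1940 is in that span).
Oct 8, 1940 → Oct 8, 1941: 365 days.
Oct 8, 1941 → Nov 8, 1941: 31 days (October has 31).
Nov 8, 1941 → Dec 8, 1941: 30 days (November has 30).
Dec 8, 1941 → Jan 8, 1942: 31 days (December has 31).
Jan 8, 1942 → Feb 8, 1942: 31 days (January has 31).
Feb 8, 1942 → Mar 8, 1942: 28 days (February has 28).
Mar 8, 1942 → Apr 8, 1942: 31 days (March has 31).
Apr 8, 1942 → May 8, 1942: 30 days (April has 30).
May 8, 1942 → Jun 8, 1942: 31 days (May has 31).
Jun 8, 1942 → Jul 8, 1942: 30 days (June has 30).
Jul 8, 1942 → Aug 8, 1942: 31 days (July has 31).
Aug 8, 1942 → Sep 1, 1942: 24 days.
Total: 3615 days.

3615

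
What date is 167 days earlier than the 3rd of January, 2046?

July 20, 2045

−3 → Dec 31, 2045 (end of Dec, 31 days; 164 left).
−31 → Nov 30, 2045 (end of Nov, 30 days; 133 left).
−30 → Oct 31, 2045 (end of Oct, 31 days; 103 left).
−31 → Sep 30, 2045 (end of Sep, 30 days; 72 left).
−30 → Aug 31, 2045 (end of Aug, 31 days; 42 left).
−31 → Jul 31, 2045 (end of Jul, 31 days; 11 left).
−11 → Jul 20, 2045.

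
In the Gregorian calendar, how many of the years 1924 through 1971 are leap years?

Multiples of 4 in [1924,1971]: 12.
Of those, multiples of 100: 0 (not leap unless ÷400).
Multiples of 400: 0.
Leap years = 12 − 0 + 0 = 12.

12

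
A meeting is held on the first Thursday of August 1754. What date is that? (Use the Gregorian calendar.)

August 1, 1754

August 1, 1754 is a Thursday.
The first Thursday is therefore August 1 (same day).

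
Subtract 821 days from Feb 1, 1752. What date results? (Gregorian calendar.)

−365 (one year) → Feb 1, 1751 (456 left).
−365 (one year) → Feb 1, 1750 (91 left).
−1 → Jan 31, 1750 (end of Jan, 31 days; 90 left).
−31 → Dec 31, 1749 (end of Dec, 31 days; 59 left).
−31 → Nov 30, 1749 (end of Nov, 30 days; 28 left).
−28 → Nov 2, 1749.

November 2, 1749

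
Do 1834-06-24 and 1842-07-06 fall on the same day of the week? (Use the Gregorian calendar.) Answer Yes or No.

From Jun 24, 1834 to Jul 6, 1842 is 2934 days.
2934 mod 7 = 1, so they are different weekdays.
(Jun 24, 1834 is a Tuesday; Jul 6, 1842 is a Wednesday.)

No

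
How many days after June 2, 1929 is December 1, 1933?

Jun 2, 1929 → Jun 2, 1930: 365 days.
Jun 2, 1930 → Jun 2, 1931: 365 days.
Jun 2, 1931 → Jun 2, 1932: 366 days (Feb 29, 1932 is in that span).
Jun 2, 1932 → Jun 2, 1933: 365 days.
Jun 2, 1933 → Jul 2, 1933: 30 days (June has 30).
Jul 2, 1933 → Aug 2, 1933: 31 days (July has 31).
Aug 2, 1933 → Sep 2, 1933: 31 days (August has 31).
Sep 2, 1933 → Oct 2, 1933: 30 days (September has 30).
Oct 2, 1933 → Nov 2, 1933: 31 days (October has 31).
Nov 2, 1933 → Dec 1, 1933: 29 days.
Total: 1643 days.

1643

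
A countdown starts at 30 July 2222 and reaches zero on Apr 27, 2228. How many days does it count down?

Jul 30, 2222 → Jul 30, 2223: 365 days.
Jul 30, 2223 → Jul 30, 2224: 366 days (Feb 29, 2224 is in that span).
Jul 30, 2224 → Jul 30, 2225: 365 days.
Jul 30, 2225 → Jul 30, 2226: 365 days.
Jul 30, 2226 → Jul 30, 2227: 365 days.
Jul 30, 2227 → Aug 30, 2227: 31 days (July has 31).
Aug 30, 2227 → Sep 30, 2227: 31 days (August has 31).
Sep 30, 2227 → Oct 30, 2227: 30 days (September has 30).
Oct 30, 2227 → Nov 30, 2227: 31 days (October has 31).
Nov 30, 2227 → Dec 30, 2227: 30 days (November has 30).
Dec 30, 2227 → Jan 30, 2228: 31 days (December has 31).
Jan 30, 2228 → Feb 29, 2228: 30 days (January has 31).
Feb 29, 2228 → Mar 29, 2228: 29 days (February has 29).
Mar 29, 2228 → Apr 27, 2228: 29 days.
Total: 2098 days.

2098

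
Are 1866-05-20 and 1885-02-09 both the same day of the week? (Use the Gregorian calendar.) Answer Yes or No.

From May 20, 1866 to Feb 9, 1885 is 6840 days.
6840 mod 7 = 1, so they are different weekdays.
(May 20, 1866 is a Sunday; Feb 9, 1885 is a Monday.)

No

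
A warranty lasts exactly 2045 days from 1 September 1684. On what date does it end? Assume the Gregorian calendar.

+365 (one year) → Sep 1, 1685 (1680 left).
+365 (one year) → Sep 1, 1686 (1315 left).
+365 (one year) → Sep 1, 1687 (950 left).
+366 (one year; includes Feb 29, 1688) → Sep 1, 1688 (584 left).
+365 (one year) → Sep 1, 1689 (219 left).
Sep has 30 days: +30 → Oct 1, 1689 (189 left).
Oct has 31 days: +31 → Nov 1, 1689 (158 left).
Nov has 30 days: +30 → Dec 1, 1689 (128 left).
Dec has 31 days: +31 → Jan 1, 1690 (97 left).
Jan has 31 days: +31 → Feb 1, 1690 (66 left).
Feb has 28 days: +28 → Mar 1, 1690 (38 left).
Mar has 31 days: +31 → Apr 1, 1690 (7 left).
+7 → Apr 8, 1690.

April 8, 1690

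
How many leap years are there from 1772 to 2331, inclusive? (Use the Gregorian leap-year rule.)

Multiples of 4 in [1772,2331]: 140.
Of those, multiples of 100: 6 (not leap unless ÷400).
Multiples of 400: 1.
Leap years = 140 − 6 + 1 = 135.

135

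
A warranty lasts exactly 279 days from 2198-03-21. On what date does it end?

Mar has 31 days: +11 → Apr 1, 2198 (268 left).
Apr has 30 days: +30 → May 1, 2198 (238 left).
May has 31 days: +31 → Jun 1, 2198 (207 left).
Jun has 30 days: +30 → Jul 1, 2198 (177 left).
Jul has 31 days: +31 → Aug 1, 2198 (146 left).
Aug has 31 days: +31 → Sep 1, 2198 (115 left).
Sep has 30 days: +30 → Oct 1, 2198 (85 left).
Oct has 31 days: +31 → Nov 1, 2198 (54 left).
Nov has 30 days: +30 → Dec 1, 2198 (24 left).
+24 → Dec 25, 2198.

December 25, 2198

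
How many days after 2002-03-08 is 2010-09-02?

Mar 8, 2002 → Mar 8, 2003: 365 days.
Mar 8, 2003 → Mar 8, 2004: 366 days (Feb 29, 2004 is in that span).
Mar 8, 2004 → Mar 8, 2005: 365 days.
Mar 8, 2005 → Mar 8, 2006: 365 days.
Mar 8, 2006 → Mar 8, 2007: 365 days.
Mar 8, 2007 → Mar 8, 2008: 366 days (Feb 29, 2008 is in that span).
Mar 8, 2008 → Mar 8, 2009: 365 days.
Mar 8, 2009 → Mar 8, 2010: 365 days.
Mar 8, 2010 → Apr 8, 2010: 31 days (March has 31).
Apr 8, 2010 → May 8, 2010: 30 days (April has 30).
May 8, 2010 → Jun 8, 2010: 31 days (May has 31).
Jun 8, 2010 → Jul 8, 2010: 30 days (June has 30).
Jul 8, 2010 → Aug 8, 2010: 31 days (July has 31).
Aug 8, 2010 → Sep 2, 2010: 25 days.
Total: 3100 days.

3100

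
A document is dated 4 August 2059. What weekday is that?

Monday

Doomsday rule: the anchor day for the 2000s is Tuesday. For year 59: 59÷12 = 4 r 11, and 11÷4 = 2, so 4+11+2 = 17.
Tuesday + 17 ≡ Friday — that's 2059's doomsday.
In August the doomsday date is Aug 8.
Aug 4 is 4 days before Aug 8; 4 mod 7 = 4, so Friday − 4 = Monday.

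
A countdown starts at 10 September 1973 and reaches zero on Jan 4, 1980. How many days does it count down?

2307

Sep 10, 1973 → Sep 10, 1974: 365 days.
Sep 10, 1974 → Sep 10, 1975: 365 days.
Sep 10, 1975 → Sep 10, 1976: 366 days (Feb 29, 1976 is in that span).
Sep 10, 1976 → Sep 10, 1977: 365 days.
Sep 10, 1977 → Sep 10, 1978: 365 days.
Sep 10, 1978 → Sep 10, 1979: 365 days.
Sep 10, 1979 → Oct 10, 1979: 30 days (September has 30).
Oct 10, 1979 → Nov 10, 1979: 31 days (October has 31).
Nov 10, 1979 → Dec 10, 1979: 30 days (November has 30).
Dec 10, 1979 → Jan 4, 1980: 25 days.
Total: 2307 days.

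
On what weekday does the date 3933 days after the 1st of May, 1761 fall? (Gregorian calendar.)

First find the weekday of May 1, 1761. Doomsday rule: the anchor day for the 1700s is Sunday. For year 61: 61÷12 = 5 r 1, and 1÷4 = 0, so 5+1+0 = 6.
Sunday + 6 ≡ Saturday — that's 1761's doomsday.
In May the doomsday date is May 9.
May 1 is 8 days before May 9; 8 mod 7 = 1, so Saturday − 1 = Friday.
3933 mod 7 = 6, so 3933 days after a Friday is Friday + 6 = Thursday.

Thursday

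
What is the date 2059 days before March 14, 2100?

July 24, 2094

−365 (one year) → Mar 14, 2099 (1694 left).
−365 (one year) → Mar 14, 2098 (1329 left).
−365 (one year) → Mar 14, 2097 (964 left).
−365 (one year) → Mar 14, 2096 (599 left).
−366 (one year; includes Feb 29, 2096) → Mar 14, 2095 (233 left).
−14 → Feb 28, 2095 (end of Feb, 28 days; 219 left).
−28 → Jan 31, 2095 (end of Jan, 31 days; 191 left).
−31 → Dec 31, 2094 (end of Dec, 31 days; 160 left).
−31 → Nov 30, 2094 (end of Nov, 30 days; 129 left).
−30 → Oct 31, 2094 (end of Oct, 31 days; 99 left).
−31 → Sep 30, 2094 (end of Sep, 30 days; 68 left).
−30 → Aug 31, 2094 (end of Aug, 31 days; 38 left).
−31 → Jul 31, 2094 (end of Jul, 31 days; 7 left).
−7 → Jul 24, 2094.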